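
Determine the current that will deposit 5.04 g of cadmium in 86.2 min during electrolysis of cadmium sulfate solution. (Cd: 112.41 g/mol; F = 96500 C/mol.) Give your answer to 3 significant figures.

n(Cd) = 5.04 / 112.41 = 0.04484 mol
Cd²⁺ + 2e⁻ → Cd, so n(e⁻) = 2 × 0.04484 = 0.08968 mol
Q = 0.08968 × 96500 = 8654 C
I = Q / t = 8654 / 5172 s = 1.67 A

1.67 A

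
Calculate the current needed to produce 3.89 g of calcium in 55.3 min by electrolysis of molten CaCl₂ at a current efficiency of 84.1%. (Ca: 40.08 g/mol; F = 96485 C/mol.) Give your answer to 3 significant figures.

n(Ca) = 3.89 / 40.08 = 0.09706 mol
Ca²⁺ + 2e⁻ → Ca, so n(e⁻) = 2 × 0.09706 = 0.1941 mol
Q = 0.1941 × 96485 / 0.841 = 22270 C
I = Q / t = 22270 / 3318 s = 6.71 A

6.71 A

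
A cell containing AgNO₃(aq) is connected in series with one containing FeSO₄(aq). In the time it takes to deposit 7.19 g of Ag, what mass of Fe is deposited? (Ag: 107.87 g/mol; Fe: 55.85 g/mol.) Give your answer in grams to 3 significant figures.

1.86 g

n(Ag) = 7.19 / 107.87 = 0.06665 mol
Ag⁺ + e⁻ → Ag, so n(e⁻) = 0.06665 mol
The cells are in series, so the same charge (and hence the same n(e⁻) = 0.06665 mol) passes through both.
Fe²⁺ + 2e⁻ → Fe, so n(Fe) = 0.06665 / 2 = 0.03333 mol
m(Fe) = 0.03333 × 55.85 = 1.86 g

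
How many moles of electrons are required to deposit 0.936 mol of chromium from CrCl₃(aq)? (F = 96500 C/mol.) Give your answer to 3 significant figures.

2.81 mol

Cr³⁺ + 3e⁻ → Cr, so n(e⁻) = 3 × 0.936 = 2.808 mol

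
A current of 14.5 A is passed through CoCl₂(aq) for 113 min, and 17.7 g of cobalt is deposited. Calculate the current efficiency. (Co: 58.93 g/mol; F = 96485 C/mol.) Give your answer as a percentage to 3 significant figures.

59.0%

Q = 14.5 × 6780 = 98310 C
n(e⁻) = 98310 / 96485 = 1.019 mol
Co²⁺ + 2e⁻ → Co, so theoretical n(Co) = 0.5095 mol → 30.02 g
Efficiency = 17.7 / 30.02 = 0.5896 = 59.0%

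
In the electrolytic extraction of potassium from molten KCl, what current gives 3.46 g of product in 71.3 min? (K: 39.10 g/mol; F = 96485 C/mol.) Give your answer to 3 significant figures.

n(K) = 3.46 / 39.10 = 0.08849 mol
K⁺ + e⁻ → K, so n(e⁻) = 0.08849 mol
Q = 0.08849 × 96485 = 8538 C
I = Q / t = 8538 / 4278 s = 2.00 A

2.00 A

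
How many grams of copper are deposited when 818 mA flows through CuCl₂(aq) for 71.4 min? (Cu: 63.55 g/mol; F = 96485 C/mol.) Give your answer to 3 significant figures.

1.15 g

Q = 0.818 A × 4284 s = 3504 C
n(e⁻) = Q/F = 3504/96485 = 0.03632 mol
Cu²⁺ + 2e⁻ → Cu, so n(Cu) = 0.03632 / 2 = 0.01816 mol
m = 0.01816 × 63.55 = 1.15 g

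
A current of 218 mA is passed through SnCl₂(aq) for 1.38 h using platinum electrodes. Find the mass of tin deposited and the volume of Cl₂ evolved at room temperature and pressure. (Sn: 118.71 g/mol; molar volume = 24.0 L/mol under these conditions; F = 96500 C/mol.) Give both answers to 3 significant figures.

Q = 0.218 × 4968 = 1083 C; n(e⁻) = 1083 / 96500 = 0.01122 mol
Cathode: Sn²⁺ + 2e⁻ → Sn → n(Sn) = 0.01122/2 = 0.005610 mol → 0.666 g
Anode: 2Cl⁻ → Cl₂ + 2e⁻ → n(Cl₂) = 0.01122/2 = 0.005610 mol → 0.135 L

0.666 g Sn; 0.135 L Cl₂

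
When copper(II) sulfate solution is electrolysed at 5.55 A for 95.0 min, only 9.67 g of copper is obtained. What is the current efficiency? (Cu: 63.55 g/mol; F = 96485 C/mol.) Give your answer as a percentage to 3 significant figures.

92.8%

Q = 5.55 × 5700 = 31640 C
n(e⁻) = 31640 / 96485 = 0.3279 mol
Cu²⁺ + 2e⁻ → Cu, so theoretical n(Cu) = 0.1640 mol → 10.42 g
Efficiency = 9.67 / 10.42 = 0.9280 = 92.8%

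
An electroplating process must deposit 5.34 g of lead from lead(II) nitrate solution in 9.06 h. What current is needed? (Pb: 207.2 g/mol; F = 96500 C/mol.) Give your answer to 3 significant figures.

n(Pb) = 5.34 / 207.2 = 0.02577 mol
Pb²⁺ + 2e⁻ → Pb, so n(e⁻) = 2 × 0.02577 = 0.05154 mol
Q = 0.05154 × 96500 = 4974 C
I = Q / t = 4974 / 32616 s = 0.153 A

0.153 A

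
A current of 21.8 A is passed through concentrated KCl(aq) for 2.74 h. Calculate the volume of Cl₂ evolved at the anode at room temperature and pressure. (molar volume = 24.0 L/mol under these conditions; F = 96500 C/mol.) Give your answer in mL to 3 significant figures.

26700 mL

Q = 21.8 A × 9864 s = 2.150×10^5 C
n(e⁻) = Q/F = 2.150×10^5/96500 = 2.228 mol
2Cl⁻ → Cl₂ + 2e⁻, so n(Cl₂) = 2.228 / 2 = 1.114 mol
V = 1.114 × 24.0 = 26.74 L
= 26700 mL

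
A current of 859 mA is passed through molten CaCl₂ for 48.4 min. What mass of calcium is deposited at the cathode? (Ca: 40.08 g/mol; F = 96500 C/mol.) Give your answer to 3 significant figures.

Q = 0.859 A × 2904 s = 2495 C
n(e⁻) = Q/F = 2495/96500 = 0.02585 mol
Ca²⁺ + 2e⁻ → Ca, so n(Ca) = 0.02585 / 2 = 0.01293 mol
m = 0.01293 × 40.08 = 0.518 g

0.518 g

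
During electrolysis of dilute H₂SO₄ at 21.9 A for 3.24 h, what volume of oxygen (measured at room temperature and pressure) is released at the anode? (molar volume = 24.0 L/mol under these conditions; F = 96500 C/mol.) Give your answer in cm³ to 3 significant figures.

Q = It = 21.9 × 11664 = 2.554×10^5 C
n(e⁻) = 2.554×10^5 / 96500 = 2.647 mol
2H₂O → O₂ + 4H⁺ + 4e⁻, so n(O₂) = 2.647 / 4 = 0.6618 mol
V = 0.6618 × 24.0 = 15.88 L
= 15900 cm³

15900 cm³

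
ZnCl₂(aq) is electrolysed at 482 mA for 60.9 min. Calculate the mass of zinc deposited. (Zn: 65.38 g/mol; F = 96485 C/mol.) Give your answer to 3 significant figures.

0.597 g

Charge passed = 0.482 × 3654 = 1761 C
Moles of electrons = 1761 / 96485 = 0.01825 mol
Zn²⁺ + 2e⁻ → Zn, so n(Zn) = 0.01825 / 2 = 0.009125 mol
m = 0.009125 × 65.38 = 0.597 g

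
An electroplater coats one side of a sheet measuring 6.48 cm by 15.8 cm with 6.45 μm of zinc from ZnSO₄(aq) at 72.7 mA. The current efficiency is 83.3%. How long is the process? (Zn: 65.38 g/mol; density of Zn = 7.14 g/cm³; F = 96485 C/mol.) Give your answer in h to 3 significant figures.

Plated area = 6.48 × 15.8 = 102.4 cm²
Volume = 102.4 × 6.45×10⁻⁴ cm = 0.06605 cm³
m(Zn) = 0.06605 × 7.14 = 0.4716 g
n(Zn) = 0.4716 / 65.38 = 0.007213 mol; n(e⁻) = 2 × 0.007213 = 0.01443 mol
Q = 0.01443 × 96485 / 0.833 = 1671 C
t = 1671 / 0.0727 = 22980 s = 6.38 h

6.38 h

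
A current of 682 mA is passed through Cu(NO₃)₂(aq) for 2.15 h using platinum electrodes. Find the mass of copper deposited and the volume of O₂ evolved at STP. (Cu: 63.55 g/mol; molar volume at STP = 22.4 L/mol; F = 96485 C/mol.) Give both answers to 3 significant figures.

Q = 0.682 × 7740 = 5279 C; n(e⁻) = 5279 / 96485 = 0.05471 mol
Cathode: Cu²⁺ + 2e⁻ → Cu → n(Cu) = 0.05471/2 = 0.02736 mol → 1.74 g
Anode: 2H₂O → O₂ + 4H⁺ + 4e⁻ → n(O₂) = 0.05471/4 = 0.01368 mol → 0.306 L

1.74 g Cu; 0.306 L O₂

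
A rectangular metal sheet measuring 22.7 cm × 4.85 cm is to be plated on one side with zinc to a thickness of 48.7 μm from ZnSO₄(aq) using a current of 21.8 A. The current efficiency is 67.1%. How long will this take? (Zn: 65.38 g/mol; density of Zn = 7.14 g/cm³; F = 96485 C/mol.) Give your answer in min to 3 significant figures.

Plated area = 22.7 × 4.85 = 110.1 cm²
Volume = 110.1 × 48.7×10⁻⁴ cm = 0.5362 cm³
m(Zn) = 0.5362 × 7.14 = 3.828 g
n(Zn) = 3.828 / 65.38 = 0.05855 mol; n(e⁻) = 2 × 0.05855 = 0.1171 mol
Q = 0.1171 × 96485 / 0.671 = 16840 C
t = 16840 / 21.8 = 772.5 s = 12.9 min

12.9 min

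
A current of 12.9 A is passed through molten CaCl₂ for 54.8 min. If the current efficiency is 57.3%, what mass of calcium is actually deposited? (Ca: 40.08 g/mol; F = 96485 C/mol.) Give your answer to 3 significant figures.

5.05 g

Q = 12.9 × 3288 = 42420 C
n(e⁻) = 42420 / 96485 = 0.4397 mol
Ca²⁺ + 2e⁻ → Ca, so theoretical m(Ca) = 0.2199 × 40.08 = 8.814 g
Actual mass = 57.3% × 8.814 = 5.05 g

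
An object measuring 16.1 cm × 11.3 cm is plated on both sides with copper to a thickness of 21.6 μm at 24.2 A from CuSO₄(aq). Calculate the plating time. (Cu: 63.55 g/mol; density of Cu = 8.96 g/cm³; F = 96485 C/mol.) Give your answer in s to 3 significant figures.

Plated area = 2 × 16.1 × 11.3 = 363.9 cm²
Volume = 363.9 × 21.6×10⁻⁴ cm = 0.7860 cm³
m(Cu) = 0.7860 × 8.96 = 7.043 g
n(Cu) = 7.043 / 63.55 = 0.1108 mol; n(e⁻) = 2 × 0.1108 = 0.2216 mol
Q = 0.2216 × 96485 = 21380 C
t = 21380 / 24.2 = 883.5 s

884 s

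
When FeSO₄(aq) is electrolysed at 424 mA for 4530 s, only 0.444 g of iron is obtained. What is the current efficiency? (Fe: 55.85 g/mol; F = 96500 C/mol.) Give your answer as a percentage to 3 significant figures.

79.9%

Q = 0.424 × 4530 = 1921 C
n(e⁻) = 1921 / 96500 = 0.01991 mol
Fe²⁺ + 2e⁻ → Fe, so theoretical n(Fe) = 0.009955 mol → 0.5560 g
Efficiency = 0.444 / 0.5560 = 0.7986 = 79.9%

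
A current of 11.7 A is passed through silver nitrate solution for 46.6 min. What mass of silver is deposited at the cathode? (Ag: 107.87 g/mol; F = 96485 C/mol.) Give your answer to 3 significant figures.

Q = 11.7 A × 2796 s = 32710 C
n(e⁻) = 32710 / 96485 = 0.3390 mol
Ag⁺ + e⁻ → Ag, so n(Ag) = 0.3390 mol
m = 0.3390 × 107.87 = 36.6 g

36.6 g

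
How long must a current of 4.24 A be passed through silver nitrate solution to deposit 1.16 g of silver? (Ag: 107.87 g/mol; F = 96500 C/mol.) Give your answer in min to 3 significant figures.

4.08 min

n(Ag) = 1.16 / 107.87 = 0.01075 mol
Ag⁺ + e⁻ → Ag, so n(e⁻) = 0.01075 mol
Q = 0.01075 × 96500 = 1037 C
t = Q / I = 1037 / 4.24 = 244.6 s = 4.08 min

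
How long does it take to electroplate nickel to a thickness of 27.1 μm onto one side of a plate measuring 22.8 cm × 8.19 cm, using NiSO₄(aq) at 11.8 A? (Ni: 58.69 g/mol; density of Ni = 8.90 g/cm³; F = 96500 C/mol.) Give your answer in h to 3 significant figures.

Plated area = 22.8 × 8.19 = 186.7 cm²
Volume = 186.7 × 27.1×10⁻⁴ cm = 0.5060 cm³
m(Ni) = 0.5060 × 8.90 = 4.503 g
n(Ni) = 4.503 / 58.69 = 0.07673 mol; n(e⁻) = 2 × 0.07673 = 0.1535 mol
Q = 0.1535 × 96500 = 14810 C
t = 14810 / 11.8 = 1255 s = 0.349 h

0.349 h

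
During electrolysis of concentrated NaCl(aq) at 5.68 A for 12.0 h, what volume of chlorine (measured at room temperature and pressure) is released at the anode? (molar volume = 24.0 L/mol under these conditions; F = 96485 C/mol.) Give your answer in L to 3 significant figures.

30.5 L

Q = It = 5.68 × 43200 = 2.454×10^5 C
n(e⁻) = Q/F = 2.454×10^5/96485 = 2.543 mol
2Cl⁻ → Cl₂ + 2e⁻, so n(Cl₂) = 2.543 / 2 = 1.272 mol
V = 1.272 × 24.0 = 30.53 L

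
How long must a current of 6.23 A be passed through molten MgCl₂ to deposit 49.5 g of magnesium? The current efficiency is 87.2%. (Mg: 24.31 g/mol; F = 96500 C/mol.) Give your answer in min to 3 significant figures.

1210 min

n(Mg) = 49.5 / 24.31 = 2.036 mol
Mg²⁺ + 2e⁻ → Mg, so n(e⁻) = 2 × 2.036 = 4.072 mol
Q = 4.072 × 96500 / 0.872 = 4.506×10^5 C
t = Q / I = 4.506×10^5 / 6.23 = 72330 s = 1210 min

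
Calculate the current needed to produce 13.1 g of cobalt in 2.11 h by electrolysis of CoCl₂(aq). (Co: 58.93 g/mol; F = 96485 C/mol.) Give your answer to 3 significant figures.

5.65 A

n(Co) = 13.1 / 58.93 = 0.2223 mol
Co²⁺ + 2e⁻ → Co, so n(e⁻) = 2 × 0.2223 = 0.4446 mol
Q = 0.4446 × 96485 = 42900 C
I = Q / t = 42900 / 7596 s = 5.65 A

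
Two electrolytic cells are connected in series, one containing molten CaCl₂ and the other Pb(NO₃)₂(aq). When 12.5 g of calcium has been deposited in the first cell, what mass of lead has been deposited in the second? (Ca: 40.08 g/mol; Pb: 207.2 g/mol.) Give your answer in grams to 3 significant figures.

n(Ca) = 12.5 / 40.08 = 0.3119 mol
Ca²⁺ + 2e⁻ → Ca, so n(e⁻) = 2 × 0.3119 = 0.6238 mol
Same current for the same time ⇒ same n(e⁻) = 0.6238 mol in both cells.
Pb²⁺ + 2e⁻ → Pb, so n(Pb) = 0.6238 / 2 = 0.3119 mol
m(Pb) = 0.3119 × 207.2 = 64.6 g

64.6 g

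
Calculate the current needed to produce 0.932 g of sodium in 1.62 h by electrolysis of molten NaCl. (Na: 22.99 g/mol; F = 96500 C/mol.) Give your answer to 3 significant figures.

0.671 A

n(Na) = 0.932 / 22.99 = 0.04054 mol
Na⁺ + e⁻ → Na, so n(e⁻) = 0.04054 mol
Q = 0.04054 × 96500 = 3912 C
I = Q / t = 3912 / 5832 s = 0.671 A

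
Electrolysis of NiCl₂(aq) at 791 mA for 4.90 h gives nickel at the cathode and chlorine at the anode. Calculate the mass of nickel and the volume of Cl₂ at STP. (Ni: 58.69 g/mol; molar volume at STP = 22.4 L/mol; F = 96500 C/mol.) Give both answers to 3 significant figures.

4.24 g Ni; 1.62 L Cl₂

Q = 0.791 × 17640 = 13950 C; n(e⁻) = 13950 / 96500 = 0.1446 mol
Cathode: Ni²⁺ + 2e⁻ → Ni → n(Ni) = 0.1446/2 = 0.07230 mol → 4.24 g
Anode: 2Cl⁻ → Cl₂ + 2e⁻ → n(Cl₂) = 0.1446/2 = 0.07230 mol → 1.62 L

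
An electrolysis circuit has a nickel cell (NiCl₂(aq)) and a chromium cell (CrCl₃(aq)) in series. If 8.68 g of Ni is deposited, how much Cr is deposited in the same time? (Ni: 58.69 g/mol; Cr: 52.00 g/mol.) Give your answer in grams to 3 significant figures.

n(Ni) = 8.68 / 58.69 = 0.1479 mol
Ni²⁺ + 2e⁻ → Ni, so n(e⁻) = 2 × 0.1479 = 0.2958 mol
The cells are in series, so the same charge (and hence the same n(e⁻) = 0.2958 mol) passes through both.
Cr³⁺ + 3e⁻ → Cr, so n(Cr) = 0.2958 / 3 = 0.09860 mol
m(Cr) = 0.09860 × 52.00 = 5.13 g

5.13 g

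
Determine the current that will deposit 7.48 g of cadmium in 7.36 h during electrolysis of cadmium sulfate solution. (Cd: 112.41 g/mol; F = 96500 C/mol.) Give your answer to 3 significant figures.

n(Cd) = 7.48 / 112.41 = 0.06654 mol
Cd²⁺ + 2e⁻ → Cd, so n(e⁻) = 2 × 0.06654 = 0.1331 mol
Q = 0.1331 × 96500 = 12840 C
I = Q / t = 12840 / 26496 s = 0.485 A

0.485 A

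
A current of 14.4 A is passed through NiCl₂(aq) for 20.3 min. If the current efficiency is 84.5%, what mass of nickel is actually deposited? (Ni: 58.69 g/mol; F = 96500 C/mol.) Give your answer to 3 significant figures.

4.51 g

Q = 14.4 × 1218 = 17540 C
n(e⁻) = 17540 / 96500 = 0.1818 mol
Ni²⁺ + 2e⁻ → Ni, so theoretical m(Ni) = 0.09090 × 58.69 = 5.335 g
Actual mass = 84.5% × 5.335 = 4.51 g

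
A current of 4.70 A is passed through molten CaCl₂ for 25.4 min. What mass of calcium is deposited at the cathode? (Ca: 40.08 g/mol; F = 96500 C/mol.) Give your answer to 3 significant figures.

1.49 g

Q = 4.70 A × 1524 s = 7163 C
n(e⁻) = 7163 / 96500 = 0.07423 mol
Ca²⁺ + 2e⁻ → Ca, so n(Ca) = 0.07423 / 2 = 0.03712 mol
m = 0.03712 × 40.08 = 1.49 g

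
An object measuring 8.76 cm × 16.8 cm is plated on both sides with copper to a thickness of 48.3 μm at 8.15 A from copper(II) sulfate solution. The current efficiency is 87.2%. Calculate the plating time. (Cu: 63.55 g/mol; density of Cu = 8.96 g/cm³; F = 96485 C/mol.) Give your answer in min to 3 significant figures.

90.7 min

Plated area = 2 × 8.76 × 16.8 = 294.3 cm²
Volume = 294.3 × 48.3×10⁻⁴ cm = 1.421 cm³
m(Cu) = 1.421 × 8.96 = 12.73 g
n(Cu) = 12.73 / 63.55 = 0.2003 mol; n(e⁻) = 2 × 0.2003 = 0.4006 mol
Q = 0.4006 × 96485 / 0.872 = 44330 C
t = 44330 / 8.15 = 5439 s = 90.7 min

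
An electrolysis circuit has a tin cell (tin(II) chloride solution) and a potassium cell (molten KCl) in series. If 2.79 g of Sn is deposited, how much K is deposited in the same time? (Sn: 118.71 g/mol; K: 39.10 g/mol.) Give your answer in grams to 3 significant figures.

n(Sn) = 2.79 / 118.71 = 0.02350 mol
Sn²⁺ + 2e⁻ → Sn, so n(e⁻) = 2 × 0.02350 = 0.04700 mol
The cells are in series, so the same charge (and hence the same n(e⁻) = 0.04700 mol) passes through both.
K⁺ + e⁻ → K, so n(K) = 0.04700 mol
m(K) = 0.04700 × 39.10 = 1.84 g

1.84 g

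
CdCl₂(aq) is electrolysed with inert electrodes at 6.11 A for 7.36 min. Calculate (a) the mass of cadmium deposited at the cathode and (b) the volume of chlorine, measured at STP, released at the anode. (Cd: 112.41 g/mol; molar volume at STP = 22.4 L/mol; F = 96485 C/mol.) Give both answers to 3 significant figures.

1.57 g Cd; 0.313 L Cl₂

Q = 6.11 × 441.6 = 2698 C; n(e⁻) = 2698 / 96485 = 0.02796 mol
Cathode: Cd²⁺ + 2e⁻ → Cd → n(Cd) = 0.02796/2 = 0.01398 mol → 1.57 g
Anode: 2Cl⁻ → Cl₂ + 2e⁻ → n(Cl₂) = 0.02796/2 = 0.01398 mol → 0.313 L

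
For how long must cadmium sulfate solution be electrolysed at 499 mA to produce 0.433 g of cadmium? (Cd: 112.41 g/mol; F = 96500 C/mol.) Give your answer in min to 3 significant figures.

n(Cd) = 0.433 / 112.41 = 0.003852 mol
Cd²⁺ + 2e⁻ → Cd, so n(e⁻) = 2 × 0.003852 = 0.007704 mol
Q = 0.007704 × 96500 = 743.4 C
t = Q / I = 743.4 / 0.499 = 1490 s = 24.8 min

24.8 min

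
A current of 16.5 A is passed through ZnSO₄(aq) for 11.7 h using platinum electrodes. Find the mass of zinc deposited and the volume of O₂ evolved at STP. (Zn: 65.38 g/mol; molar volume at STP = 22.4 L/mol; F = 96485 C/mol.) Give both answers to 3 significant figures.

235 g Zn; 40.3 L O₂

Q = 16.5 × 42120 = 6.950×10^5 C; n(e⁻) = 6.950×10^5 / 96485 = 7.203 mol
Cathode: Zn²⁺ + 2e⁻ → Zn → n(Zn) = 7.203/2 = 3.602 mol → 235 g
Anode: 2H₂O → O₂ + 4H⁺ + 4e⁻ → n(O₂) = 7.203/4 = 1.801 mol → 40.3 L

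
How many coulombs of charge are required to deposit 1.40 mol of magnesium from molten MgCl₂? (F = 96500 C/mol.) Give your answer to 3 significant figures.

Mg²⁺ + 2e⁻ → Mg, so n(e⁻) = 2 × 1.40 = 2.800 mol
Q = 2.800 × 96500 = 2.702×10^5 C

2.70×10^5 C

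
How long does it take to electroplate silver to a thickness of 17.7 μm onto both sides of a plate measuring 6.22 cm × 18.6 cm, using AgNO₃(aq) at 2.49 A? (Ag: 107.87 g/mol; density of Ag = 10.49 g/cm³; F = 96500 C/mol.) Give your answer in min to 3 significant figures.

25.7 min

Plated area = 2 × 6.22 × 18.6 = 231.4 cm²
Volume = 231.4 × 17.7×10⁻⁴ cm = 0.4096 cm³
m(Ag) = 0.4096 × 10.49 = 4.297 g
n(Ag) = 4.297 / 107.87 = 0.03983 mol; n(e⁻) = 0.03983 mol
Q = 0.03983 × 96500 = 3844 C
t = 3844 / 2.49 = 1544 s = 25.7 min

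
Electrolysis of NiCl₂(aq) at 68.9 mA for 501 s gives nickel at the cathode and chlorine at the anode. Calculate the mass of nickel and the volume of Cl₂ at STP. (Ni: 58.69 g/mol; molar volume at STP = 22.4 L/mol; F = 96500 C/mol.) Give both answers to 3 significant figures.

Q = 0.0689 × 501 = 34.52 C; n(e⁻) = 34.52 / 96500 = 3.577×10^-4 mol
Cathode: Ni²⁺ + 2e⁻ → Ni → n(Ni) = 3.577×10^-4/2 = 1.789×10^-4 mol → 0.0105 g
Anode: 2Cl⁻ → Cl₂ + 2e⁻ → n(Cl₂) = 3.577×10^-4/2 = 1.789×10^-4 mol → 0.00401 L

0.0105 g Ni; 0.00401 L Cl₂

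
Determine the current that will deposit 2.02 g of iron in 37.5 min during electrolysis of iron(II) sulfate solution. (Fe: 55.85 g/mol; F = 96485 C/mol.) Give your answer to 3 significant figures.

n(Fe) = 2.02 / 55.85 = 0.03617 mol
Fe²⁺ + 2e⁻ → Fe, so n(e⁻) = 2 × 0.03617 = 0.07234 mol
Q = 0.07234 × 96485 = 6980 C
I = Q / t = 6980 / 2250 s = 3.10 A

3.10 A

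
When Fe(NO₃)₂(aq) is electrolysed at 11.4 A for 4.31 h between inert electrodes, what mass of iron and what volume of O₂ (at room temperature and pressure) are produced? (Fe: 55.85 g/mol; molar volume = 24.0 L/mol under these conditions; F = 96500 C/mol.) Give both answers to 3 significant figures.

Q = 11.4 × 15516 = 1.769×10^5 C; n(e⁻) = 1.769×10^5 / 96500 = 1.833 mol
Cathode: Fe²⁺ + 2e⁻ → Fe → n(Fe) = 1.833/2 = 0.9165 mol → 51.2 g
Anode: 2H₂O → O₂ + 4H⁺ + 4e⁻ → n(O₂) = 1.833/4 = 0.4583 mol → 11.0 L

51.2 g Fe; 11.0 L O₂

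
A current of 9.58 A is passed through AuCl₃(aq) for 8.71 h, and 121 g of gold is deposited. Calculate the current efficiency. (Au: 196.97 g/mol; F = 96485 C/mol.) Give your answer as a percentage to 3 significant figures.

Q = 9.58 × 31356 = 3.004×10^5 C
n(e⁻) = 3.004×10^5 / 96485 = 3.113 mol
Au³⁺ + 3e⁻ → Au, so theoretical n(Au) = 1.038 mol → 204.5 g
Efficiency = 121 / 204.5 = 0.5917 = 59.2%

59.2%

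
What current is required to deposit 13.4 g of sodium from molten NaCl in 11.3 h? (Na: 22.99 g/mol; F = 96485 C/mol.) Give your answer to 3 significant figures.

1.38 A

n(Na) = 13.4 / 22.99 = 0.5829 mol
Na⁺ + e⁻ → Na, so n(e⁻) = 0.5829 mol
Q = 0.5829 × 96485 = 56240 C
I = Q / t = 56240 / 40680 s = 1.38 A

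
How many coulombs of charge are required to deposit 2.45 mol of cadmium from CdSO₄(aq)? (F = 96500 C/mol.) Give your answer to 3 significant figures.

4.73×10^5 C

Cd²⁺ + 2e⁻ → Cd, so n(e⁻) = 2 × 2.45 = 4.900 mol
Q = 4.900 × 96500 = 4.729×10^5 C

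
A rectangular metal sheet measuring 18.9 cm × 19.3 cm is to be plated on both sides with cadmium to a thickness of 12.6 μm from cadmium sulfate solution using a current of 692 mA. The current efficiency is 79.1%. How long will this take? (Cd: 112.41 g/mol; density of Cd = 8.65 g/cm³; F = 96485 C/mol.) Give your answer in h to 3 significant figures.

Plated area = 2 × 18.9 × 19.3 = 729.5 cm²
Volume = 729.5 × 12.6×10⁻⁴ cm = 0.9192 cm³
m(Cd) = 0.9192 × 8.65 = 7.951 g
n(Cd) = 7.951 / 112.41 = 0.07073 mol; n(e⁻) = 2 × 0.07073 = 0.1415 mol
Q = 0.1415 × 96485 / 0.791 = 17260 C
t = 17260 / 0.692 = 24940 s = 6.93 h

6.93 h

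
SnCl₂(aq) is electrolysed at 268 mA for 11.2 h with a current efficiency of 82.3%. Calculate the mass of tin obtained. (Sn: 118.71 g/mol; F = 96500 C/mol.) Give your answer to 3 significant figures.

5.47 g

Q = 0.268 × 40320 = 10810 C
n(e⁻) = 10810 / 96500 = 0.1120 mol
Sn²⁺ + 2e⁻ → Sn, so theoretical m(Sn) = 0.05600 × 118.71 = 6.648 g
Actual mass = 82.3% × 6.648 = 5.47 g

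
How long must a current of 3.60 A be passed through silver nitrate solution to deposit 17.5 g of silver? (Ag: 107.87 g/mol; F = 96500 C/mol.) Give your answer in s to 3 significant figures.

n(Ag) = 17.5 / 107.87 = 0.1622 mol
Ag⁺ + e⁻ → Ag, so n(e⁻) = 0.1622 mol
Q = 0.1622 × 96500 = 15650 C
t = Q / I = 15650 / 3.60 = 4347 s

4350 s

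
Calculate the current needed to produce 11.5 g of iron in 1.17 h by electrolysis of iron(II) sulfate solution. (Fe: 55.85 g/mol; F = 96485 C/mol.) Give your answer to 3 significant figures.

n(Fe) = 11.5 / 55.85 = 0.2059 mol
Fe²⁺ + 2e⁻ → Fe, so n(e⁻) = 2 × 0.2059 = 0.4118 mol
Q = 0.4118 × 96485 = 39730 C
I = Q / t = 39730 / 4212 s = 9.43 A

9.43 A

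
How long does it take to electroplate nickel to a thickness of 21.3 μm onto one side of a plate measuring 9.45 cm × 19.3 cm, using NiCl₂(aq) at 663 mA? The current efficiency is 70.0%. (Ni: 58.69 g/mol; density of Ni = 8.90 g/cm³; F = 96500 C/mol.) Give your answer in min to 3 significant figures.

Plated area = 9.45 × 19.3 = 182.4 cm²
Volume = 182.4 × 21.3×10⁻⁴ cm = 0.3885 cm³
m(Ni) = 0.3885 × 8.90 = 3.458 g
n(Ni) = 3.458 / 58.69 = 0.05892 mol; n(e⁻) = 2 × 0.05892 = 0.1178 mol
Q = 0.1178 × 96500 / 0.700 = 16240 C
t = 16240 / 0.663 = 24490 s = 408 min

408 min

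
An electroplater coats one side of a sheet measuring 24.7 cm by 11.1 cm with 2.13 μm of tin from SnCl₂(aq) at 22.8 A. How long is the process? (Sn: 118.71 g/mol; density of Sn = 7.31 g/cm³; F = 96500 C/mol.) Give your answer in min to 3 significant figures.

Plated area = 24.7 × 11.1 = 274.2 cm²
Volume = 274.2 × 2.13×10⁻⁴ cm = 0.05840 cm³
m(Sn) = 0.05840 × 7.31 = 0.4269 g
n(Sn) = 0.4269 / 118.71 = 0.003596 mol; n(e⁻) = 2 × 0.003596 = 0.007192 mol
Q = 0.007192 × 96500 = 694.0 C
t = 694.0 / 22.8 = 30.44 s = 0.507 min

0.507 min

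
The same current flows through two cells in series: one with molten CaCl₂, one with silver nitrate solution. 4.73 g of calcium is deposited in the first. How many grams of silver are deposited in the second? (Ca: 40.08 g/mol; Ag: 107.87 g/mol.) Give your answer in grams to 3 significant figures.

25.5 g

n(Ca) = 4.73 / 40.08 = 0.1180 mol
Ca²⁺ + 2e⁻ → Ca, so n(e⁻) = 2 × 0.1180 = 0.2360 mol
Same current for the same time ⇒ same n(e⁻) = 0.2360 mol in both cells.
Ag⁺ + e⁻ → Ag, so n(Ag) = 0.2360 mol
m(Ag) = 0.2360 × 107.87 = 25.5 g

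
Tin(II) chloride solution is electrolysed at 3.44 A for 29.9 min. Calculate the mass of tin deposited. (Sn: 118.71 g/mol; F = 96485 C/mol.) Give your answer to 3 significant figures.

Q = It = 3.44 × 1794 = 6171 C
n(e⁻) = 6171 / 96485 = 0.06396 mol
Sn²⁺ + 2e⁻ → Sn, so n(Sn) = 0.06396 / 2 = 0.03198 mol
m = 0.03198 × 118.71 = 3.80 g

3.80 g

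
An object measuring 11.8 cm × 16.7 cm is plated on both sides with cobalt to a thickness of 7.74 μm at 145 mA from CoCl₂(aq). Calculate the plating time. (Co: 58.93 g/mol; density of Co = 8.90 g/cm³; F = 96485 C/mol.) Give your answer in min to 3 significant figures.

1020 min

Plated area = 2 × 11.8 × 16.7 = 394.1 cm²
Volume = 394.1 × 7.74×10⁻⁴ cm = 0.3050 cm³
m(Co) = 0.3050 × 8.90 = 2.715 g
n(Co) = 2.715 / 58.93 = 0.04607 mol; n(e⁻) = 2 × 0.04607 = 0.09214 mol
Q = 0.09214 × 96485 = 8890 C
t = 8890 / 0.145 = 61310 s = 1020 min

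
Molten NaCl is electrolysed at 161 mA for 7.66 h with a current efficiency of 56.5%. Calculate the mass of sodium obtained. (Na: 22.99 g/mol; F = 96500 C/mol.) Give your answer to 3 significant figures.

0.598 g

Q = 0.161 × 27576 = 4440 C
n(e⁻) = 4440 / 96500 = 0.04601 mol
Na⁺ + e⁻ → Na, so theoretical m(Na) = 0.04601 × 22.99 = 1.058 g
Actual mass = 56.5% × 1.058 = 0.598 g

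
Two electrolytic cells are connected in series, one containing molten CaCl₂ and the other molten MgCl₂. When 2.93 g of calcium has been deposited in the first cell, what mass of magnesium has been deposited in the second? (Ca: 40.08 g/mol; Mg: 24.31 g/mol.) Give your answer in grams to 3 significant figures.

n(Ca) = 2.93 / 40.08 = 0.07310 mol
Ca²⁺ + 2e⁻ → Ca, so n(e⁻) = 2 × 0.07310 = 0.1462 mol
The cells are in series, so the same charge (and hence the same n(e⁻) = 0.1462 mol) passes through both.
Mg²⁺ + 2e⁻ → Mg, so n(Mg) = 0.1462 / 2 = 0.07310 mol
m(Mg) = 0.07310 × 24.31 = 1.78 g

1.78 g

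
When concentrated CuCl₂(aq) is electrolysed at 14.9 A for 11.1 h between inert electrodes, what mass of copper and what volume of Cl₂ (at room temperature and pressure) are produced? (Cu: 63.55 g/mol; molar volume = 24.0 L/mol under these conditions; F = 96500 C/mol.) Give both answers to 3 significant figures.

Q = 14.9 × 39960 = 5.954×10^5 C; n(e⁻) = 5.954×10^5 / 96500 = 6.170 mol
Cathode: Cu²⁺ + 2e⁻ → Cu → n(Cu) = 6.170/2 = 3.085 mol → 196 g
Anode: 2Cl⁻ → Cl₂ + 2e⁻ → n(Cl₂) = 6.170/2 = 3.085 mol → 74.0 L

196 g Cu; 74.0 L Cl₂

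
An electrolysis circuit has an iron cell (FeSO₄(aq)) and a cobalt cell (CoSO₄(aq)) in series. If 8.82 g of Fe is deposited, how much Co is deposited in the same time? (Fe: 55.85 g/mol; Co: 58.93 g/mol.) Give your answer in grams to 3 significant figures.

9.31 g

n(Fe) = 8.82 / 55.85 = 0.1579 mol
Fe²⁺ + 2e⁻ → Fe, so n(e⁻) = 2 × 0.1579 = 0.3158 mol
Since the cells are in series, n(e⁻) in the Co cell is also 0.3158 mol.
Co²⁺ + 2e⁻ → Co, so n(Co) = 0.3158 / 2 = 0.1579 mol
m(Co) = 0.1579 × 58.93 = 9.31 g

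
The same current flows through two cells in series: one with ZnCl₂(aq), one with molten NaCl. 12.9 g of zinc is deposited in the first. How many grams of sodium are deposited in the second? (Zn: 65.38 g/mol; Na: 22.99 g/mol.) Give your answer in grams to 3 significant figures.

n(Zn) = 12.9 / 65.38 = 0.1973 mol
Zn²⁺ + 2e⁻ → Zn, so n(e⁻) = 2 × 0.1973 = 0.3946 mol
Same current for the same time ⇒ same n(e⁻) = 0.3946 mol in both cells.
Na⁺ + e⁻ → Na, so n(Na) = 0.3946 mol
m(Na) = 0.3946 × 22.99 = 9.07 g

9.07 g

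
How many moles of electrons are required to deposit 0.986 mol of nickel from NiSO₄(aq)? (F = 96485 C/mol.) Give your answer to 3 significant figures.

Ni²⁺ + 2e⁻ → Ni, so n(e⁻) = 2 × 0.986 = 1.972 mol

1.97 mol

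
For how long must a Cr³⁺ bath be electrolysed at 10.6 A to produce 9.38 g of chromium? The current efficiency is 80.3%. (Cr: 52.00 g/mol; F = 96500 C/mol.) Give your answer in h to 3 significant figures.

n(Cr) = 9.38 / 52.00 = 0.1804 mol
Cr³⁺ + 3e⁻ → Cr, so n(e⁻) = 3 × 0.1804 = 0.5412 mol
Q = 0.5412 × 96500 / 0.803 = 65040 C
t = Q / I = 65040 / 10.6 = 6136 s = 1.70 h

1.70 h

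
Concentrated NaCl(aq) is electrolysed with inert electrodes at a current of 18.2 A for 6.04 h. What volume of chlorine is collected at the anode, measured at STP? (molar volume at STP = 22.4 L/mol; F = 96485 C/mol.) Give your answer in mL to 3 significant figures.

Q = 18.2 A × 21744 s = 3.957×10^5 C
Moles of electrons = 3.957×10^5 / 96485 = 4.101 mol
2Cl⁻ → Cl₂ + 2e⁻, so n(Cl₂) = 4.101 / 2 = 2.051 mol
V = 2.051 × 22.4 = 45.94 L
= 45900 mL

45900 mL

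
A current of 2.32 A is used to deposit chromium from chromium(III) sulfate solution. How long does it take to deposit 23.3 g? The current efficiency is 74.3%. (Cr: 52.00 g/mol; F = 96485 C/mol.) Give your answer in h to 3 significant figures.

n(Cr) = 23.3 / 52.00 = 0.4481 mol
Cr³⁺ + 3e⁻ → Cr, so n(e⁻) = 3 × 0.4481 = 1.344 mol
Q = 1.344 × 96485 / 0.743 = 1.745×10^5 C
t = Q / I = 1.745×10^5 / 2.32 = 75220 s = 20.9 h

20.9 h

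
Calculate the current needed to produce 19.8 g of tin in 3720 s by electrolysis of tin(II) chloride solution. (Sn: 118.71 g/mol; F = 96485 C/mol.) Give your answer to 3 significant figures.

n(Sn) = 19.8 / 118.71 = 0.1668 mol
Sn²⁺ + 2e⁻ → Sn, so n(e⁻) = 2 × 0.1668 = 0.3336 mol
Q = 0.3336 × 96485 = 32190 C
I = Q / t = 32190 / 3720 s = 8.65 A

8.65 A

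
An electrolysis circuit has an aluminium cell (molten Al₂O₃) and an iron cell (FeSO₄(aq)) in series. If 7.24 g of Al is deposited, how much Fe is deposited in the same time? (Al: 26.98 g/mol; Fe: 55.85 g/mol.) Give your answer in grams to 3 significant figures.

22.5 g

n(Al) = 7.24 / 26.98 = 0.2683 mol
Al³⁺ + 3e⁻ → Al, so n(e⁻) = 3 × 0.2683 = 0.8049 mol
In series, the same 0.8049 mol of electrons flows through the second cell.
Fe²⁺ + 2e⁻ → Fe, so n(Fe) = 0.8049 / 2 = 0.4025 mol
m(Fe) = 0.4025 × 55.85 = 22.5 g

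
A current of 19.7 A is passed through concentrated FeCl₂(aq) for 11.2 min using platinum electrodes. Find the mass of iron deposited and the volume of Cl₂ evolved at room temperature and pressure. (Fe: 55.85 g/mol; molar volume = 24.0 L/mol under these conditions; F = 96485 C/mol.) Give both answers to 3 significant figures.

3.83 g Fe; 1.65 L Cl₂

Q = 19.7 × 672 = 13240 C; n(e⁻) = 13240 / 96485 = 0.1372 mol
Cathode: Fe²⁺ + 2e⁻ → Fe → n(Fe) = 0.1372/2 = 0.06860 mol → 3.83 g
Anode: 2Cl⁻ → Cl₂ + 2e⁻ → n(Cl₂) = 0.1372/2 = 0.06860 mol → 1.65 L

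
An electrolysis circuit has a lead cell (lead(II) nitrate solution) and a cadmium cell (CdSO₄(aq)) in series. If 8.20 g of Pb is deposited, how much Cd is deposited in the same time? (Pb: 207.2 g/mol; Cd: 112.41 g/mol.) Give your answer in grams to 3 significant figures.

4.45 g

n(Pb) = 8.20 / 207.2 = 0.03958 mol
Pb²⁺ + 2e⁻ → Pb, so n(e⁻) = 2 × 0.03958 = 0.07916 mol
Since the cells are in series, n(e⁻) in the Cd cell is also 0.07916 mol.
Cd²⁺ + 2e⁻ → Cd, so n(Cd) = 0.07916 / 2 = 0.03958 mol
m(Cd) = 0.03958 × 112.41 = 4.45 g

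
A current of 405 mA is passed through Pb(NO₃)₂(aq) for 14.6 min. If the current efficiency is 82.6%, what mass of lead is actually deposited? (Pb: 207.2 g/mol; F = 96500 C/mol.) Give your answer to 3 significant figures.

Q = 0.405 × 876 = 354.8 C
n(e⁻) = 354.8 / 96500 = 0.003677 mol
Pb²⁺ + 2e⁻ → Pb, so theoretical m(Pb) = 0.001839 × 207.2 = 0.3810 g
Actual mass = 82.6% × 0.3810 = 0.315 g

0.315 g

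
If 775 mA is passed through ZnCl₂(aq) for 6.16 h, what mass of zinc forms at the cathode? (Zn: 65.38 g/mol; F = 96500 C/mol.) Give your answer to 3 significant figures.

5.82 g

Charge passed = 0.775 × 22176 = 17190 C
n(e⁻) = 17190 / 96500 = 0.1781 mol
Zn²⁺ + 2e⁻ → Zn, so n(Zn) = 0.1781 / 2 = 0.08905 mol
m = 0.08905 × 65.38 = 5.82 g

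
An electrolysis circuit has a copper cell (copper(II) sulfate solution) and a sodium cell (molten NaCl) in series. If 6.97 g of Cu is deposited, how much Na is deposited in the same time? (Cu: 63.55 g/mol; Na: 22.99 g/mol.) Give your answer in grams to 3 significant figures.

n(Cu) = 6.97 / 63.55 = 0.1097 mol
Cu²⁺ + 2e⁻ → Cu, so n(e⁻) = 2 × 0.1097 = 0.2194 mol
The cells are in series, so the same charge (and hence the same n(e⁻) = 0.2194 mol) passes through both.
Na⁺ + e⁻ → Na, so n(Na) = 0.2194 mol
m(Na) = 0.2194 × 22.99 = 5.04 g

5.04 g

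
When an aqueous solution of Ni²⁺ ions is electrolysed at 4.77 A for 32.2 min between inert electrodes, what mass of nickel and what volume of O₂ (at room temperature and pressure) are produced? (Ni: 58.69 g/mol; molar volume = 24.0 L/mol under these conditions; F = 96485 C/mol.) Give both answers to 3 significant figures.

Q = 4.77 × 1932 = 9216 C; n(e⁻) = 9216 / 96485 = 0.09552 mol
Cathode: Ni²⁺ + 2e⁻ → Ni → n(Ni) = 0.09552/2 = 0.04776 mol → 2.80 g
Anode: 2H₂O → O₂ + 4H⁺ + 4e⁻ → n(O₂) = 0.09552/4 = 0.02388 mol → 0.573 L

2.80 g Ni; 0.573 L O₂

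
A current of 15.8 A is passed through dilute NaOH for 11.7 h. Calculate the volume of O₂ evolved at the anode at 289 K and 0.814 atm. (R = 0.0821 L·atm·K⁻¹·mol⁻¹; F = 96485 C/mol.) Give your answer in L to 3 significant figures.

50.3 L

Charge passed = 15.8 × 42120 = 6.655×10^5 C
n(e⁻) = Q/F = 6.655×10^5/96485 = 6.897 mol
2H₂O → O₂ + 4H⁺ + 4e⁻, so n(O₂) = 6.897 / 4 = 1.724 mol
V = nRT/P = 1.724 × 0.0821 × 289 / 0.814 = 50.25 L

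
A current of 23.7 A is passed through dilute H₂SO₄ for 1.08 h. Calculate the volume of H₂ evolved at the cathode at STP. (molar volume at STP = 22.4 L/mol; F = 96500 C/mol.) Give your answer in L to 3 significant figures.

10.7 L

Q = It = 23.7 × 3888 = 92150 C
Moles of electrons = 92150 / 96500 = 0.9549 mol
2H⁺ + 2e⁻ → H₂, so n(H₂) = 0.9549 / 2 = 0.4775 mol
V = 0.4775 × 22.4 = 10.70 L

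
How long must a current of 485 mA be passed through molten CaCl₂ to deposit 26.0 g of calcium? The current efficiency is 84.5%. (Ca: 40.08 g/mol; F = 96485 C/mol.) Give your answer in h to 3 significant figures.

84.8 h

n(Ca) = 26.0 / 40.08 = 0.6487 mol
Ca²⁺ + 2e⁻ → Ca, so n(e⁻) = 2 × 0.6487 = 1.297 mol
Q = 1.297 × 96485 / 0.845 = 1.481×10^5 C
t = Q / I = 1.481×10^5 / 0.485 = 3.054×10^5 s = 84.8 h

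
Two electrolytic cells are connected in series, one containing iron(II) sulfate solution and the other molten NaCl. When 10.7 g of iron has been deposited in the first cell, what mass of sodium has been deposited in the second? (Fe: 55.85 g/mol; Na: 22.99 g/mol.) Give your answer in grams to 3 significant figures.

8.81 g

n(Fe) = 10.7 / 55.85 = 0.1916 mol
Fe²⁺ + 2e⁻ → Fe, so n(e⁻) = 2 × 0.1916 = 0.3832 mol
Since the cells are in series, n(e⁻) in the Na cell is also 0.3832 mol.
Na⁺ + e⁻ → Na, so n(Na) = 0.3832 mol
m(Na) = 0.3832 × 22.99 = 8.81 g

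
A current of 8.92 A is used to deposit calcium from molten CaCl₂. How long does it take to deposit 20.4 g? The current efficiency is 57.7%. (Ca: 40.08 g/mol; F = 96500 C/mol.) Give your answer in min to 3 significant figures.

n(Ca) = 20.4 / 40.08 = 0.5090 mol
Ca²⁺ + 2e⁻ → Ca, so n(e⁻) = 2 × 0.5090 = 1.018 mol
Q = 1.018 × 96500 / 0.577 = 1.703×10^5 C
t = Q / I = 1.703×10^5 / 8.92 = 19090 s = 318 min

318 min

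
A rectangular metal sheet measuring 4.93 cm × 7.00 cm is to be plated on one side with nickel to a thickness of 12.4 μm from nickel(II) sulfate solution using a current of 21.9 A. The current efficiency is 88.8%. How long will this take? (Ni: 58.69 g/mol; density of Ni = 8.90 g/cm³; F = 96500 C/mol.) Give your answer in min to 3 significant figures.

1.07 min

Plated area = 4.93 × 7.00 = 34.51 cm²
Volume = 34.51 × 12.4×10⁻⁴ cm = 0.04279 cm³
m(Ni) = 0.04279 × 8.90 = 0.3808 g
n(Ni) = 0.3808 / 58.69 = 0.006488 mol; n(e⁻) = 2 × 0.006488 = 0.01298 mol
Q = 0.01298 × 96500 / 0.888 = 1411 C
t = 1411 / 21.9 = 64.43 s = 1.07 min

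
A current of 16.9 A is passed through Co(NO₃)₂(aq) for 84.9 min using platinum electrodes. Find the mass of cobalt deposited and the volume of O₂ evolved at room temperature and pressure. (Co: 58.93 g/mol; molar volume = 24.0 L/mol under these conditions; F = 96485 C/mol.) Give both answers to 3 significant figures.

26.3 g Co; 5.35 L O₂

Q = 16.9 × 5094 = 86090 C; n(e⁻) = 86090 / 96485 = 0.8923 mol
Cathode: Co²⁺ + 2e⁻ → Co → n(Co) = 0.8923/2 = 0.4462 mol → 26.3 g
Anode: 2H₂O → O₂ + 4H⁺ + 4e⁻ → n(O₂) = 0.8923/4 = 0.2231 mol → 5.35 L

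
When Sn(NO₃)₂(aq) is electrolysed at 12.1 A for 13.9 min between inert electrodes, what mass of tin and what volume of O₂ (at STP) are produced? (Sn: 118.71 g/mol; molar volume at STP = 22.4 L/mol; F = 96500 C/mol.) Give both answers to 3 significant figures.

6.21 g Sn; 0.586 L O₂

Q = 12.1 × 834 = 10090 C; n(e⁻) = 10090 / 96500 = 0.1046 mol
Cathode: Sn²⁺ + 2e⁻ → Sn → n(Sn) = 0.1046/2 = 0.05230 mol → 6.21 g
Anode: 2H₂O → O₂ + 4H⁺ + 4e⁻ → n(O₂) = 0.1046/4 = 0.02615 mol → 0.586 L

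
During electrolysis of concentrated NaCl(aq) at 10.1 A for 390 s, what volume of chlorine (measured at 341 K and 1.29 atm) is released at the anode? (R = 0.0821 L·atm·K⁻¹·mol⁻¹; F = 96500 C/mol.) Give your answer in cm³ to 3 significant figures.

Charge passed = 10.1 × 390 = 3939 C
n(e⁻) = 3939 / 96500 = 0.04082 mol
2Cl⁻ → Cl₂ + 2e⁻, so n(Cl₂) = 0.04082 / 2 = 0.02041 mol
V = nRT/P = 0.02041 × 0.0821 × 341 / 1.29 = 0.4429 L
= 443 cm³

443 cm³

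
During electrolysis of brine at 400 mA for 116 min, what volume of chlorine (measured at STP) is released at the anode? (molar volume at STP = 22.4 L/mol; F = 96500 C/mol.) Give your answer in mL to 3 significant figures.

323 mL

Q = 0.400 A × 6960 s = 2784 C
n(e⁻) = 2784 / 96500 = 0.02885 mol
2Cl⁻ → Cl₂ + 2e⁻, so n(Cl₂) = 0.02885 / 2 = 0.01443 mol
V = 0.01443 × 22.4 = 0.3232 L
= 323 mL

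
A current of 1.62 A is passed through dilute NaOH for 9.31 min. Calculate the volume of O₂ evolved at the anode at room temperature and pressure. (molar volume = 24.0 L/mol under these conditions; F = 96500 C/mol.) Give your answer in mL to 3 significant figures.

56.3 mL

Q = It = 1.62 × 558.6 = 904.9 C
n(e⁻) = Q/F = 904.9/96500 = 0.009377 mol
2H₂O → O₂ + 4H⁺ + 4e⁻, so n(O₂) = 0.009377 / 4 = 0.002344 mol
V = 0.002344 × 24.0 = 0.05626 L
= 56.3 mL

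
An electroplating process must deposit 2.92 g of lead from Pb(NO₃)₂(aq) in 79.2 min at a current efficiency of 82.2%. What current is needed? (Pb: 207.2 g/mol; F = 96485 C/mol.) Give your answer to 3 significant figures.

0.696 A

n(Pb) = 2.92 / 207.2 = 0.01409 mol
Pb²⁺ + 2e⁻ → Pb, so n(e⁻) = 2 × 0.01409 = 0.02818 mol
Q = 0.02818 × 96485 / 0.822 = 3308 C
I = Q / t = 3308 / 4752 s = 0.696 A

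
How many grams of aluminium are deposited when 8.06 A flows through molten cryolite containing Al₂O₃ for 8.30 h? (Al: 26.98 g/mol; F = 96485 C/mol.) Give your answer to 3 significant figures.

Q = It = 8.06 × 29880 = 2.408×10^5 C
Moles of electrons = 2.408×10^5 / 96485 = 2.496 mol
Al³⁺ + 3e⁻ → Al, so n(Al) = 2.496 / 3 = 0.8320 mol
m = 0.8320 × 26.98 = 22.4 g

22.4 g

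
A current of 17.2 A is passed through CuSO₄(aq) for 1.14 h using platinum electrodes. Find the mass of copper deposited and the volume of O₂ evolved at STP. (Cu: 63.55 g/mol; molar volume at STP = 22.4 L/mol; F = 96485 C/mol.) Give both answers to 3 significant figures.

Q = 17.2 × 4104 = 70590 C; n(e⁻) = 70590 / 96485 = 0.7316 mol
Cathode: Cu²⁺ + 2e⁻ → Cu → n(Cu) = 0.7316/2 = 0.3658 mol → 23.2 g
Anode: 2H₂O → O₂ + 4H⁺ + 4e⁻ → n(O₂) = 0.7316/4 = 0.1829 mol → 4.10 L

23.2 g Cu; 4.10 L O₂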